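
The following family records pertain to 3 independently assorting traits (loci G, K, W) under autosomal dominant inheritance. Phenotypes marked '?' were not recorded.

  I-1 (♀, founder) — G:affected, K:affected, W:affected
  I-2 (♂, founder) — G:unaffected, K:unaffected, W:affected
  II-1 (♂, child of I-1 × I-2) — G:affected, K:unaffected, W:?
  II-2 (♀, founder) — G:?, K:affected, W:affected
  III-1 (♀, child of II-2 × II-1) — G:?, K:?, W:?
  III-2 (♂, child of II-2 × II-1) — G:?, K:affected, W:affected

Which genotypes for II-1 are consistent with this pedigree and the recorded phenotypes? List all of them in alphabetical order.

G/I-1 aff ·: Gg|GG
G/I-2 un ·: gg
G/II-1 aff I-1×I-2: Gg
G/II-2 ? ·: gg|Gg|GG
G/III-1 ? II-2×II-1: gg|Gg|GG
G/III-2 ? II-2×II-1: gg|Gg|GG
⇒ G over [I-1,I-2,II-1,II-2,III-1,III-2]: 34 consistent
K/I-1 aff ·: Kk
K/I-2 un ·: kk
K/II-1 un I-1×I-2: kk
K/II-2 aff ·: Kk|KK
K/III-1 ? II-2×II-1: kk|Kk
K/III-2 aff II-2×II-1: Kk
⇒ K over [I-1,I-2,II-1,II-2,III-1,III-2]: 3 consistent
W/I-1 aff ·: Ww|WW
W/I-2 aff ·: Ww|WW
W/II-1 ? I-1×I-2: ww|Ww|WW
W/II-2 aff ·: Ww|WW
W/III-1 ? II-2×II-1: ww|Ww|WW
W/III-2 aff II-2×II-1: Ww|WW
⇒ W over [I-1,I-2,II-1,II-2,III-1,III-2]: 53 consistent

II-1 ∈ {Gg kk WW, Gg kk Ww, Gg kk ww}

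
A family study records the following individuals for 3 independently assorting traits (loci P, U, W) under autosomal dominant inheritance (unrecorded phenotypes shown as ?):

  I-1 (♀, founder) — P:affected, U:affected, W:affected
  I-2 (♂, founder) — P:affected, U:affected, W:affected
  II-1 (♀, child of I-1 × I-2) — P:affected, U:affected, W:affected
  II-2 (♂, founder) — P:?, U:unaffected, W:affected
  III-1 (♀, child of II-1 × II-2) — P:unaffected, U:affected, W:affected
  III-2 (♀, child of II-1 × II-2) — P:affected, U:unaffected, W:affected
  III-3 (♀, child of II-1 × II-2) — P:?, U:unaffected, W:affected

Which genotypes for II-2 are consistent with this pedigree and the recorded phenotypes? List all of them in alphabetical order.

P/I-1 aff ·: Pp|PP
P/I-2 aff ·: Pp|PP
P/II-1 aff I-1×I-2: Pp
P/II-2 ? ·: pp|Pp
P/III-1 un II-1×II-2: pp
P/III-2 aff II-1×II-2: Pp|PP
P/III-3 ? II-1×II-2: pp|Pp|PP
⇒ P over [I-1,I-2,II-1,II-2,III-1,III-2,III-3]: 24 consistent
U/I-1 aff ·: Uu|UU
U/I-2 aff ·: Uu|UU
U/II-1 aff I-1×I-2: Uu
U/II-2 un ·: uu
U/III-1 aff II-1×II-2: Uu
U/III-2 un II-1×II-2: uu
U/III-3 un II-1×II-2: uu
⇒ U over [I-1,I-2,II-1,II-2,III-1,III-2,III-3]: 3 consistent
W/I-1 aff ·: Ww|WW
W/I-2 aff ·: Ww|WW
W/II-1 aff I-1×I-2: Ww|WW
W/II-2 aff ·: Ww|WW
W/III-1 aff II-1×II-2: Ww|WW
W/III-2 aff II-1×II-2: Ww|WW
W/III-3 aff II-1×II-2: Ww|WW
⇒ W over [I-1,I-2,II-1,II-2,III-1,III-2,III-3]: 84 consistent

II-2 ∈ {Pp uu WW, Pp uu Ww, pp uu WW, pp uu Ww}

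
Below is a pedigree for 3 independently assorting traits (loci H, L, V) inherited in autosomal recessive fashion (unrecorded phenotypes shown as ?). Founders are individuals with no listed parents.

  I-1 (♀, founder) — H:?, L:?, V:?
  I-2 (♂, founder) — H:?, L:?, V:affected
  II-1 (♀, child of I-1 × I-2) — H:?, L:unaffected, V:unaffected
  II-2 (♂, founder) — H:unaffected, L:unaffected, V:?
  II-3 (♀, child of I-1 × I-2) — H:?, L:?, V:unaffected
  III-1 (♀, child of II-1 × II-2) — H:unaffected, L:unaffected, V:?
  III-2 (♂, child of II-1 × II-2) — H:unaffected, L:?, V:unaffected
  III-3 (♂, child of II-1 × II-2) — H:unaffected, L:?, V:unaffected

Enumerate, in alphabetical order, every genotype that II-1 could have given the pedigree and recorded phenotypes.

II-1 ∈ {HH LL Vv, HH Ll Vv, Hh LL Vv, Hh Ll Vv, hh LL Vv, hh Ll Vv}

H/I-1 ? ·: HH|Hh|hh
H/I-2 ? ·: HH|Hh|hh
H/II-1 ? I-1×I-2: HH|Hh|hh
H/II-2 un ·: HH|Hh
H/II-3 ? I-1×I-2: HH|Hh|hh
H/III-1 un II-1×II-2: HH|Hh
H/III-2 un II-1×II-2: HH|Hh
H/III-3 un II-1×II-2: HH|Hh
⇒ H over [I-1,I-2,II-1,II-2,II-3,III-1,III-2,III-3]: 296 consistent
L/I-1 ? ·: LL|Ll|ll
L/I-2 ? ·: LL|Ll|ll
L/II-1 un I-1×I-2: LL|Ll
L/II-2 un ·: LL|Ll
L/II-3 ? I-1×I-2: LL|Ll|ll
L/III-1 un II-1×II-2: LL|Ll
L/III-2 ? II-1×II-2: LL|Ll|ll
L/III-3 ? II-1×II-2: LL|Ll|ll
⇒ L over [I-1,I-2,II-1,II-2,II-3,III-1,III-2,III-3]: 410 consistent
V/I-1 ? ·: VV|Vv
V/I-2 aff ·: vv
V/II-1 un I-1×I-2: Vv
V/II-2 ? ·: VV|Vv|vv
V/II-3 un I-1×I-2: Vv
V/III-1 ? II-1×II-2: VV|Vv|vv
V/III-2 un II-1×II-2: VV|Vv
V/III-3 un II-1×II-2: VV|Vv
⇒ V over [I-1,I-2,II-1,II-2,II-3,III-1,III-2,III-3]: 44 consistent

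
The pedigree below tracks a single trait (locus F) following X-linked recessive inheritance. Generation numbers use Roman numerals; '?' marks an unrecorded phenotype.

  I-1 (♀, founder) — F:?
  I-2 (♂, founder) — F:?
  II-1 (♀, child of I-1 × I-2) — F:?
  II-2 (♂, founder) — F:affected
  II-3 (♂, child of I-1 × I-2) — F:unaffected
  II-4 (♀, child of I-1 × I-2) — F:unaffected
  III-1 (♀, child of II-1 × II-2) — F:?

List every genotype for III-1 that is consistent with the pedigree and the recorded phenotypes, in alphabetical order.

III-1 ∈ {X^FX^f, X^fX^f}

F/I-1 ? ·: X^FX^F|X^FX^f
F/I-2 ? ·: X^FY|X^fY
F/II-1 ? I-1×I-2: X^FX^F|X^FX^f|X^fX^f
F/II-2 aff ·: X^fY
F/II-3 un I-1×I-2: X^FY
F/II-4 un I-1×I-2: X^FX^F|X^FX^f
F/III-1 ? II-1×II-2: X^FX^f|X^fX^f
⇒ F over [I-1,I-2,II-1,II-2,II-3,II-4,III-1]: 12 consistent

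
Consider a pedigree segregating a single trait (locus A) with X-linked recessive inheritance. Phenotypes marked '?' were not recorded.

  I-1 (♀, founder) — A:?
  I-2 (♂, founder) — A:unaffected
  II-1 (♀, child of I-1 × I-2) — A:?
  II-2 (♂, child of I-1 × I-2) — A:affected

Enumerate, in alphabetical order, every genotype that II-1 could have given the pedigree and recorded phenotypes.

II-1 ∈ {X^AX^A, X^AX^a}

A/I-1 ? ·: X^AX^a|X^aX^a
A/I-2 un ·: X^AY
A/II-1 ? I-1×I-2: X^AX^A|X^AX^a
A/II-2 aff I-1×I-2: X^aY
⇒ A over [I-1,I-2,II-1,II-2]: 3 consistent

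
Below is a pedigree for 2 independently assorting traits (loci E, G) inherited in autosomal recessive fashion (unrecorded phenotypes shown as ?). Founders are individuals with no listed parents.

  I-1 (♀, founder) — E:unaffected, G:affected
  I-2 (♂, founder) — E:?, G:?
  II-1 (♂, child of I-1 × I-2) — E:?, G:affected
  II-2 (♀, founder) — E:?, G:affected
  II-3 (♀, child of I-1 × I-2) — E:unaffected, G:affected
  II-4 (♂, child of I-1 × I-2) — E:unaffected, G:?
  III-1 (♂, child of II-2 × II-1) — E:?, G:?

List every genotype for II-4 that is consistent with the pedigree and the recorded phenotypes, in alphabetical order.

II-4 ∈ {EE Gg, EE gg, Ee Gg, Ee gg}

E/I-1 un ·: EE|Ee
E/I-2 ? ·: EE|Ee|ee
E/II-1 ? I-1×I-2: EE|Ee|ee
E/II-2 ? ·: EE|Ee|ee
E/II-3 un I-1×I-2: EE|Ee
E/II-4 un I-1×I-2: EE|Ee
E/III-1 ? II-2×II-1: EE|Ee|ee
⇒ E over [I-1,I-2,II-1,II-2,II-3,II-4,III-1]: 170 consistent
G/I-1 aff ·: gg
G/I-2 ? ·: Gg|gg
G/II-1 aff I-1×I-2: gg
G/II-2 aff ·: gg
G/II-3 aff I-1×I-2: gg
G/II-4 ? I-1×I-2: Gg|gg
G/III-1 ? II-2×II-1: gg
⇒ G over [I-1,I-2,II-1,II-2,II-3,II-4,III-1]: 3 consistent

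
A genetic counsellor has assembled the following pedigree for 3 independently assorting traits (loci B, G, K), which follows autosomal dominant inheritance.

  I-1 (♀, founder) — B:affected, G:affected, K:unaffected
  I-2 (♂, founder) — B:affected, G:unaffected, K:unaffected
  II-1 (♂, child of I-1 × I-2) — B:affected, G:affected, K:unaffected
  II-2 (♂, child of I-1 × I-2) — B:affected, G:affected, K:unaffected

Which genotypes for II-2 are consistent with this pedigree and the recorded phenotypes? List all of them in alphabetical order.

II-2 ∈ {BB Gg kk, Bb Gg kk}

B/I-1 aff ·: Bb|BB
B/I-2 aff ·: Bb|BB
B/II-1 aff I-1×I-2: Bb|BB
B/II-2 aff I-1×I-2: Bb|BB
⇒ B over [I-1,I-2,II-1,II-2]: 13 consistent
G/I-1 aff ·: Gg|GG
G/I-2 un ·: gg
G/II-1 aff I-1×I-2: Gg
G/II-2 aff I-1×I-2: Gg
⇒ G over [I-1,I-2,II-1,II-2]: 2 consistent
K/I-1 un ·: kk
K/I-2 un ·: kk
K/II-1 un I-1×I-2: kk
K/II-2 un I-1×I-2: kk
⇒ K over [I-1,I-2,II-1,II-2]: 1 consistent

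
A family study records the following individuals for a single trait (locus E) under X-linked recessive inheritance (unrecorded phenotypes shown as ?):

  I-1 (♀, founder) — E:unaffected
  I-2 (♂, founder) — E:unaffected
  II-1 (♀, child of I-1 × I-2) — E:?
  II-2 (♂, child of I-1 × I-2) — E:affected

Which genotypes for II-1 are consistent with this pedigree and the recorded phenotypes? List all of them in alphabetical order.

E/I-1 un ·: X^EX^e
E/I-2 un ·: X^EY
E/II-1 ? I-1×I-2: X^EX^E|X^EX^e
E/II-2 aff I-1×I-2: X^eY
⇒ E over [I-1,I-2,II-1,II-2]: 2 consistent

II-1 ∈ {X^EX^E, X^EX^e}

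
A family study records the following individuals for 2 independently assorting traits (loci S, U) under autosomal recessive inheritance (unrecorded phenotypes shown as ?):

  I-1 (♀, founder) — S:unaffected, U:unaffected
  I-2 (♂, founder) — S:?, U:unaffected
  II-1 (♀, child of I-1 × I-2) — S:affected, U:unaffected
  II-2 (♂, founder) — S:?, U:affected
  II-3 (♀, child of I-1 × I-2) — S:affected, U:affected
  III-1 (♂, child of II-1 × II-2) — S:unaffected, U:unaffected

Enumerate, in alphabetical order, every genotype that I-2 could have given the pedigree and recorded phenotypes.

S/I-1 un ·: Ss
S/I-2 ? ·: Ss|ss
S/II-1 aff I-1×I-2: ss
S/II-2 ? ·: SS|Ss
S/II-3 aff I-1×I-2: ss
S/III-1 un II-1×II-2: Ss
⇒ S over [I-1,I-2,II-1,II-2,II-3,III-1]: 4 consistent
U/I-1 un ·: Uu
U/I-2 un ·: Uu
U/II-1 un I-1×I-2: UU|Uu
U/II-2 aff ·: uu
U/II-3 aff I-1×I-2: uu
U/III-1 un II-1×II-2: Uu
⇒ U over [I-1,I-2,II-1,II-2,II-3,III-1]: 2 consistent

I-2 ∈ {Ss Uu, ss Uu}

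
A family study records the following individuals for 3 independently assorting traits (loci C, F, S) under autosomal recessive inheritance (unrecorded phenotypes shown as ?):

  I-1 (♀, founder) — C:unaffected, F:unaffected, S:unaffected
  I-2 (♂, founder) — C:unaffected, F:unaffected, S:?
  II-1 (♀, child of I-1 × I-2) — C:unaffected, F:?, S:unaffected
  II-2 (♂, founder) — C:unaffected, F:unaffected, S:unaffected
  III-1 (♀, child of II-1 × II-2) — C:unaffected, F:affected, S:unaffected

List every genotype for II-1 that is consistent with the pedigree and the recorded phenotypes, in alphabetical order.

C/I-1 un ·: CC|Cc
C/I-2 un ·: CC|Cc
C/II-1 un I-1×I-2: CC|Cc
C/II-2 un ·: CC|Cc
C/III-1 un II-1×II-2: CC|Cc
⇒ C over [I-1,I-2,II-1,II-2,III-1]: 24 consistent
F/I-1 un ·: FF|Ff
F/I-2 un ·: FF|Ff
F/II-1 ? I-1×I-2: Ff|ff
F/II-2 un ·: Ff
F/III-1 aff II-1×II-2: ff
⇒ F over [I-1,I-2,II-1,II-2,III-1]: 4 consistent
S/I-1 un ·: SS|Ss
S/I-2 ? ·: SS|Ss|ss
S/II-1 un I-1×I-2: SS|Ss
S/II-2 un ·: SS|Ss
S/III-1 un II-1×II-2: SS|Ss
⇒ S over [I-1,I-2,II-1,II-2,III-1]: 32 consistent

II-1 ∈ {CC Ff SS, CC Ff Ss, CC ff SS, CC ff Ss, Cc Ff SS, Cc Ff Ss, Cc ff SS, Cc ff Ss}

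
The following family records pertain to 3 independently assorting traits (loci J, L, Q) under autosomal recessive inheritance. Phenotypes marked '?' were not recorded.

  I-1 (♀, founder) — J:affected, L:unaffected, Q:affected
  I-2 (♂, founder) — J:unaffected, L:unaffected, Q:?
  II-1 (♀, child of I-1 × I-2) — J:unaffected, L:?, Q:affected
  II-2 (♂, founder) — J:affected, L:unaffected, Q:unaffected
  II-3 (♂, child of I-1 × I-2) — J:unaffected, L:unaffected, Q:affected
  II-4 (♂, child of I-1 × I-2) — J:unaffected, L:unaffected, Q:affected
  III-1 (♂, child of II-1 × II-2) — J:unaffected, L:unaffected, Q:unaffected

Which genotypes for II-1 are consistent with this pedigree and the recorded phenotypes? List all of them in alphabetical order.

J/I-1 aff ·: jj
J/I-2 un ·: JJ|Jj
J/II-1 un I-1×I-2: Jj
J/II-2 aff ·: jj
J/II-3 un I-1×I-2: Jj
J/II-4 un I-1×I-2: Jj
J/III-1 un II-1×II-2: Jj
⇒ J over [I-1,I-2,II-1,II-2,II-3,II-4,III-1]: 2 consistent
L/I-1 un ·: LL|Ll
L/I-2 un ·: LL|Ll
L/II-1 ? I-1×I-2: LL|Ll|ll
L/II-2 un ·: LL|Ll
L/II-3 un I-1×I-2: LL|Ll
L/II-4 un I-1×I-2: LL|Ll
L/III-1 un II-1×II-2: LL|Ll
⇒ L over [I-1,I-2,II-1,II-2,II-3,II-4,III-1]: 95 consistent
Q/I-1 aff ·: qq
Q/I-2 ? ·: Qq|qq
Q/II-1 aff I-1×I-2: qq
Q/II-2 un ·: QQ|Qq
Q/II-3 aff I-1×I-2: qq
Q/II-4 aff I-1×I-2: qq
Q/III-1 un II-1×II-2: Qq
⇒ Q over [I-1,I-2,II-1,II-2,II-3,II-4,III-1]: 4 consistent

II-1 ∈ {Jj LL qq, Jj Ll qq, Jj ll qq}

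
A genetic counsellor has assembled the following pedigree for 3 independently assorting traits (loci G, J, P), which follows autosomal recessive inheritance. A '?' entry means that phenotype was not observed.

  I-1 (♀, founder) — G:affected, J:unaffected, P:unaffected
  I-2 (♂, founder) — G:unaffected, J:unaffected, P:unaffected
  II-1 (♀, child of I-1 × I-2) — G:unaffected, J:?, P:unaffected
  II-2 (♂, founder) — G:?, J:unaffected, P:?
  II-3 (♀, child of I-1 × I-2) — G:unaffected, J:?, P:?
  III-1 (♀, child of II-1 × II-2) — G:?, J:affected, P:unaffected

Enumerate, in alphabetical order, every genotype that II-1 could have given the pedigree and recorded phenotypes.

II-1 ∈ {Gg Jj PP, Gg Jj Pp, Gg jj PP, Gg jj Pp}

G/I-1 aff ·: gg
G/I-2 un ·: GG|Gg
G/II-1 un I-1×I-2: Gg
G/II-2 ? ·: GG|Gg|gg
G/II-3 un I-1×I-2: Gg
G/III-1 ? II-1×II-2: GG|Gg|gg
⇒ G over [I-1,I-2,II-1,II-2,II-3,III-1]: 14 consistent
J/I-1 un ·: JJ|Jj
J/I-2 un ·: JJ|Jj
J/II-1 ? I-1×I-2: Jj|jj
J/II-2 un ·: Jj
J/II-3 ? I-1×I-2: JJ|Jj|jj
J/III-1 aff II-1×II-2: jj
⇒ J over [I-1,I-2,II-1,II-2,II-3,III-1]: 10 consistent
P/I-1 un ·: PP|Pp
P/I-2 un ·: PP|Pp
P/II-1 un I-1×I-2: PP|Pp
P/II-2 ? ·: PP|Pp|pp
P/II-3 ? I-1×I-2: PP|Pp|pp
P/III-1 un II-1×II-2: PP|Pp
⇒ P over [I-1,I-2,II-1,II-2,II-3,III-1]: 67 consistent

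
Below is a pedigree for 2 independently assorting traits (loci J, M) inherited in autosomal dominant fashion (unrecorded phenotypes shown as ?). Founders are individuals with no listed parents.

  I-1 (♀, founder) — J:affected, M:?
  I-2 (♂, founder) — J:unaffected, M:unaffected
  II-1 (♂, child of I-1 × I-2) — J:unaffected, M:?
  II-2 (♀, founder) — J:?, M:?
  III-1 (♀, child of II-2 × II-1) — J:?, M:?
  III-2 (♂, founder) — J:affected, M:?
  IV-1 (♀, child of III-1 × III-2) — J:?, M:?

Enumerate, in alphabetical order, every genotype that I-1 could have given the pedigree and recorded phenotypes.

I-1 ∈ {Jj MM, Jj Mm, Jj mm}

J/I-1 aff ·: Jj
J/I-2 un ·: jj
J/II-1 un I-1×I-2: jj
J/II-2 ? ·: jj|Jj|JJ
J/III-1 ? II-2×II-1: jj|Jj
J/III-2 aff ·: Jj|JJ
J/IV-1 ? III-1×III-2: jj|Jj|JJ
⇒ J over [I-1,I-2,II-1,II-2,III-1,III-2,IV-1]: 16 consistent
M/I-1 ? ·: mm|Mm|MM
M/I-2 un ·: mm
M/II-1 ? I-1×I-2: mm|Mm
M/II-2 ? ·: mm|Mm|MM
M/III-1 ? II-2×II-1: mm|Mm|MM
M/III-2 ? ·: mm|Mm|MM
M/IV-1 ? III-1×III-2: mm|Mm|MM
⇒ M over [I-1,I-2,II-1,II-2,III-1,III-2,IV-1]: 118 consistent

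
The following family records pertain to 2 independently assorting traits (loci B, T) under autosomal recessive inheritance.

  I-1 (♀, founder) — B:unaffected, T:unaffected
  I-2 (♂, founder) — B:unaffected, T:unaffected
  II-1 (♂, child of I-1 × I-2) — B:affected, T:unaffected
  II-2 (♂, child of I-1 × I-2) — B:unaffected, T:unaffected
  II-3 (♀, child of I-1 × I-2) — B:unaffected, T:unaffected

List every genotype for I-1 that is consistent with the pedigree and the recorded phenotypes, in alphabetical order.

B/I-1 un ·: Bb
B/I-2 un ·: Bb
B/II-1 aff I-1×I-2: bb
B/II-2 un I-1×I-2: BB|Bb
B/II-3 un I-1×I-2: BB|Bb
⇒ B over [I-1,I-2,II-1,II-2,II-3]: 4 consistent
T/I-1 un ·: TT|Tt
T/I-2 un ·: TT|Tt
T/II-1 un I-1×I-2: TT|Tt
T/II-2 un I-1×I-2: TT|Tt
T/II-3 un I-1×I-2: TT|Tt
⇒ T over [I-1,I-2,II-1,II-2,II-3]: 25 consistent

I-1 ∈ {Bb TT, Bb Tt}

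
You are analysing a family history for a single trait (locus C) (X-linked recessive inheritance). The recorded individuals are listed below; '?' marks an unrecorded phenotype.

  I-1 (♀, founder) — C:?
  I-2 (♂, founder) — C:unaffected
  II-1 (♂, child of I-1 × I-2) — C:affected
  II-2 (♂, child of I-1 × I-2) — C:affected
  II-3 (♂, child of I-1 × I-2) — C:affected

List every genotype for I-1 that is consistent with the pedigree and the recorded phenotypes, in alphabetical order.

I-1 ∈ {X^CX^c, X^cX^c}

C/I-1 ? ·: X^CX^c|X^cX^c
C/I-2 un ·: X^CY
C/II-1 aff I-1×I-2: X^cY
C/II-2 aff I-1×I-2: X^cY
C/II-3 aff I-1×I-2: X^cY
⇒ C over [I-1,I-2,II-1,II-2,II-3]: 2 consistent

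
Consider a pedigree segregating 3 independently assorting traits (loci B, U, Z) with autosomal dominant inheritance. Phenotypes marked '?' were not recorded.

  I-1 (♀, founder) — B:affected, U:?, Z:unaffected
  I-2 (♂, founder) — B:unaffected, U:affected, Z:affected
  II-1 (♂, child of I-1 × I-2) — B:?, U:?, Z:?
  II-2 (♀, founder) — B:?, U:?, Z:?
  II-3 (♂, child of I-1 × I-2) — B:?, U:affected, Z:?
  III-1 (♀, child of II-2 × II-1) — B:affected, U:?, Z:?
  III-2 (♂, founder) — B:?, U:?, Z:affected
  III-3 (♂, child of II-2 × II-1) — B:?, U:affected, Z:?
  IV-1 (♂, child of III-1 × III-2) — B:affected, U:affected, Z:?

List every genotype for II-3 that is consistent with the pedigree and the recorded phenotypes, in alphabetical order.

II-3 ∈ {Bb UU Zz, Bb UU zz, Bb Uu Zz, Bb Uu zz, bb UU Zz, bb UU zz, bb Uu Zz, bb Uu zz}

B/I-1 aff ·: Bb|BB
B/I-2 un ·: bb
B/II-1 ? I-1×I-2: bb|Bb
B/II-2 ? ·: bb|Bb|BB
B/II-3 ? I-1×I-2: bb|Bb
B/III-1 aff II-2×II-1: Bb|BB
B/III-2 ? ·: bb|Bb|BB
B/III-3 ? II-2×II-1: bb|Bb|BB
B/IV-1 aff III-1×III-2: Bb|BB
⇒ B over [I-1,I-2,II-1,II-2,II-3,III-1,III-2,III-3,IV-1]: 195 consistent
U/I-1 ? ·: uu|Uu|UU
U/I-2 aff ·: Uu|UU
U/II-1 ? I-1×I-2: uu|Uu|UU
U/II-2 ? ·: uu|Uu|UU
U/II-3 aff I-1×I-2: Uu|UU
U/III-1 ? II-2×II-1: uu|Uu|UU
U/III-2 ? ·: uu|Uu|UU
U/III-3 aff II-2×II-1: Uu|UU
U/IV-1 aff III-1×III-2: Uu|UU
⇒ U over [I-1,I-2,II-1,II-2,II-3,III-1,III-2,III-3,IV-1]: 601 consistent
Z/I-1 un ·: zz
Z/I-2 aff ·: Zz|ZZ
Z/II-1 ? I-1×I-2: zz|Zz
Z/II-2 ? ·: zz|Zz|ZZ
Z/II-3 ? I-1×I-2: zz|Zz
Z/III-1 ? II-2×II-1: zz|Zz|ZZ
Z/III-2 aff ·: Zz|ZZ
Z/III-3 ? II-2×II-1: zz|Zz|ZZ
Z/IV-1 ? III-1×III-2: zz|Zz|ZZ
⇒ Z over [I-1,I-2,II-1,II-2,II-3,III-1,III-2,III-3,IV-1]: 243 consistent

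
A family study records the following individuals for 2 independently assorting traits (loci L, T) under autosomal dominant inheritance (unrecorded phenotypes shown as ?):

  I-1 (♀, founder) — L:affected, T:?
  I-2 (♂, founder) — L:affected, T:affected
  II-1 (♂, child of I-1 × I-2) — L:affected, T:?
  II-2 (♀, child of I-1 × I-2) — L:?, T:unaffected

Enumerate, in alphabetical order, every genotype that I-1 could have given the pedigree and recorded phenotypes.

I-1 ∈ {LL Tt, LL tt, Ll Tt, Ll tt}

L/I-1 aff ·: Ll|LL
L/I-2 aff ·: Ll|LL
L/II-1 aff I-1×I-2: Ll|LL
L/II-2 ? I-1×I-2: ll|Ll|LL
⇒ L over [I-1,I-2,II-1,II-2]: 15 consistent
T/I-1 ? ·: tt|Tt
T/I-2 aff ·: Tt
T/II-1 ? I-1×I-2: tt|Tt|TT
T/II-2 un I-1×I-2: tt
⇒ T over [I-1,I-2,II-1,II-2]: 5 consistent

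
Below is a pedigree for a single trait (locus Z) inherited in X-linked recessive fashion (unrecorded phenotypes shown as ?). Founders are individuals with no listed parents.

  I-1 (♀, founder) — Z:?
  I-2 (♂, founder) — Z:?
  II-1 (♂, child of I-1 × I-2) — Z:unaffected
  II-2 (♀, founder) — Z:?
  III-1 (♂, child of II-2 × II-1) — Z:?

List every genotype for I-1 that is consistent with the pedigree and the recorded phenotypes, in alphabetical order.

I-1 ∈ {X^ZX^Z, X^ZX^z}

Z/I-1 ? ·: X^ZX^Z|X^ZX^z
Z/I-2 ? ·: X^ZY|X^zY
Z/II-1 un I-1×I-2: X^ZY
Z/II-2 ? ·: X^ZX^Z|X^ZX^z|X^zX^z
Z/III-1 ? II-2×II-1: X^ZY|X^zY
⇒ Z over [I-1,I-2,II-1,II-2,III-1]: 16 consistent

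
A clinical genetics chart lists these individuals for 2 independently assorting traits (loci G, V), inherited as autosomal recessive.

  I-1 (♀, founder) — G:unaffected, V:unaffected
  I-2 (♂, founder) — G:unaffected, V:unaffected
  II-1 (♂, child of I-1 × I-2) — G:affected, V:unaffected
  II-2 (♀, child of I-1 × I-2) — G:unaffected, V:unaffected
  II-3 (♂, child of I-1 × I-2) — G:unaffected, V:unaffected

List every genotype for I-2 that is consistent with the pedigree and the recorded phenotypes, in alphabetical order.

G/I-1 un ·: Gg
G/I-2 un ·: Gg
G/II-1 aff I-1×I-2: gg
G/II-2 un I-1×I-2: GG|Gg
G/II-3 un I-1×I-2: GG|Gg
⇒ G over [I-1,I-2,II-1,II-2,II-3]: 4 consistent
V/I-1 un ·: VV|Vv
V/I-2 un ·: VV|Vv
V/II-1 un I-1×I-2: VV|Vv
V/II-2 un I-1×I-2: VV|Vv
V/II-3 un I-1×I-2: VV|Vv
⇒ V over [I-1,I-2,II-1,II-2,II-3]: 25 consistent

I-2 ∈ {Gg VV, Gg Vv}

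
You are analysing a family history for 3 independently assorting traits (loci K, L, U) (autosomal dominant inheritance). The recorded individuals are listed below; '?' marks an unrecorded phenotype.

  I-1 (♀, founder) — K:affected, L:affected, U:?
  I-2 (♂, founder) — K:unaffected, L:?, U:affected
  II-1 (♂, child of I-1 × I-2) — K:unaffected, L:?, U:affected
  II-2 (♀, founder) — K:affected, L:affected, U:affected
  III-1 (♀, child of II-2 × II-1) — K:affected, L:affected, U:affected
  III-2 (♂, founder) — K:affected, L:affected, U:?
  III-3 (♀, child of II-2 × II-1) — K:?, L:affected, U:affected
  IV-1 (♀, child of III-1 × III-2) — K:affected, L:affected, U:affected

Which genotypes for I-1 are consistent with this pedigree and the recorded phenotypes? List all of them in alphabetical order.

K/I-1 aff ·: Kk
K/I-2 un ·: kk
K/II-1 un I-1×I-2: kk
K/II-2 aff ·: Kk|KK
K/III-1 aff II-2×II-1: Kk
K/III-2 aff ·: Kk|KK
K/III-3 ? II-2×II-1: kk|Kk
K/IV-1 aff III-1×III-2: Kk|KK
⇒ K over [I-1,I-2,II-1,II-2,III-1,III-2,III-3,IV-1]: 12 consistent
L/I-1 aff ·: Ll|LL
L/I-2 ? ·: ll|Ll|LL
L/II-1 ? I-1×I-2: ll|Ll|LL
L/II-2 aff ·: Ll|LL
L/III-1 aff II-2×II-1: Ll|LL
L/III-2 aff ·: Ll|LL
L/III-3 aff II-2×II-1: Ll|LL
L/IV-1 aff III-1×III-2: Ll|LL
⇒ L over [I-1,I-2,II-1,II-2,III-1,III-2,III-3,IV-1]: 224 consistent
U/I-1 ? ·: uu|Uu|UU
U/I-2 aff ·: Uu|UU
U/II-1 aff I-1×I-2: Uu|UU
U/II-2 aff ·: Uu|UU
U/III-1 aff II-2×II-1: Uu|UU
U/III-2 ? ·: uu|Uu|UU
U/III-3 aff II-2×II-1: Uu|UU
U/IV-1 aff III-1×III-2: Uu|UU
⇒ U over [I-1,I-2,II-1,II-2,III-1,III-2,III-3,IV-1]: 268 consistent

I-1 ∈ {Kk LL UU, Kk LL Uu, Kk LL uu, Kk Ll UU, Kk Ll Uu, Kk Ll uu}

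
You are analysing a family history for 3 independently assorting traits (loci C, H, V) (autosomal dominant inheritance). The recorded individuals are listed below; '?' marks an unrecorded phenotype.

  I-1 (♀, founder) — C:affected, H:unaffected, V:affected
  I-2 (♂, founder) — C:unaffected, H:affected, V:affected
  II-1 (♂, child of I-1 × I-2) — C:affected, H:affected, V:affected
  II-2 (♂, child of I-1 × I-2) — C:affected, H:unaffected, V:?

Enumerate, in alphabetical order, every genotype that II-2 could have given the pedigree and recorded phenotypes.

II-2 ∈ {Cc hh VV, Cc hh Vv, Cc hh vv}

C/I-1 aff ·: Cc|CC
C/I-2 un ·: cc
C/II-1 aff I-1×I-2: Cc
C/II-2 aff I-1×I-2: Cc
⇒ C over [I-1,I-2,II-1,II-2]: 2 consistent
H/I-1 un ·: hh
H/I-2 aff ·: Hh
H/II-1 aff I-1×I-2: Hh
H/II-2 un I-1×I-2: hh
⇒ H over [I-1,I-2,II-1,II-2]: 1 consistent
V/I-1 aff ·: Vv|VV
V/I-2 aff ·: Vv|VV
V/II-1 aff I-1×I-2: Vv|VV
V/II-2 ? I-1×I-2: vv|Vv|VV
⇒ V over [I-1,I-2,II-1,II-2]: 15 consistent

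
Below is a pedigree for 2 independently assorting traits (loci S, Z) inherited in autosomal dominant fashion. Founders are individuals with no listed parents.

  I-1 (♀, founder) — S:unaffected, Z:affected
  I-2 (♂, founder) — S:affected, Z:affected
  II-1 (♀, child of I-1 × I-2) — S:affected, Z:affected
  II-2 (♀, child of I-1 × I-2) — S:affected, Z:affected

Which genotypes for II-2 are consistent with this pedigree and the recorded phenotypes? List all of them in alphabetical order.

II-2 ∈ {Ss ZZ, Ss Zz}

S/I-1 un ·: ss
S/I-2 aff ·: Ss|SS
S/II-1 aff I-1×I-2: Ss
S/II-2 aff I-1×I-2: Ss
⇒ S over [I-1,I-2,II-1,II-2]: 2 consistent
Z/I-1 aff ·: Zz|ZZ
Z/I-2 aff ·: Zz|ZZ
Z/II-1 aff I-1×I-2: Zz|ZZ
Z/II-2 aff I-1×I-2: Zz|ZZ
⇒ Z over [I-1,I-2,II-1,II-2]: 13 consistent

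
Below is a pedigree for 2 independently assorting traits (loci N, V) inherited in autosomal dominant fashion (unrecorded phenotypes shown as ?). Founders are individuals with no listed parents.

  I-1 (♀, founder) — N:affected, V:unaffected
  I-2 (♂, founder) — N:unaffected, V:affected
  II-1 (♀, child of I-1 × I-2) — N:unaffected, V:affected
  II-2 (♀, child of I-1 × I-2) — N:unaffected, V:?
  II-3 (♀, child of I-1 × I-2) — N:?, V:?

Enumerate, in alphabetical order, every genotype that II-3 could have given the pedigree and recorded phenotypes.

N/I-1 aff ·: Nn
N/I-2 un ·: nn
N/II-1 un I-1×I-2: nn
N/II-2 un I-1×I-2: nn
N/II-3 ? I-1×I-2: nn|Nn
⇒ N over [I-1,I-2,II-1,II-2,II-3]: 2 consistent
V/I-1 un ·: vv
V/I-2 aff ·: Vv|VV
V/II-1 aff I-1×I-2: Vv
V/II-2 ? I-1×I-2: vv|Vv
V/II-3 ? I-1×I-2: vv|Vv
⇒ V over [I-1,I-2,II-1,II-2,II-3]: 5 consistent

II-3 ∈ {Nn Vv, Nn vv, nn Vv, nn vv}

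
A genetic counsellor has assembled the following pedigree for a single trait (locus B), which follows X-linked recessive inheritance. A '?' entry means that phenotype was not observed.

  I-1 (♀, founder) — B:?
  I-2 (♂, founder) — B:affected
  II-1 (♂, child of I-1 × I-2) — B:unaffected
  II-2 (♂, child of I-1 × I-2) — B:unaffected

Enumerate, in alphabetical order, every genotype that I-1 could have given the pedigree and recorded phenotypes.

I-1 ∈ {X^BX^B, X^BX^b}

B/I-1 ? ·: X^BX^B|X^BX^b
B/I-2 aff ·: X^bY
B/II-1 un I-1×I-2: X^BY
B/II-2 un I-1×I-2: X^BY
⇒ B over [I-1,I-2,II-1,II-2]: 2 consistent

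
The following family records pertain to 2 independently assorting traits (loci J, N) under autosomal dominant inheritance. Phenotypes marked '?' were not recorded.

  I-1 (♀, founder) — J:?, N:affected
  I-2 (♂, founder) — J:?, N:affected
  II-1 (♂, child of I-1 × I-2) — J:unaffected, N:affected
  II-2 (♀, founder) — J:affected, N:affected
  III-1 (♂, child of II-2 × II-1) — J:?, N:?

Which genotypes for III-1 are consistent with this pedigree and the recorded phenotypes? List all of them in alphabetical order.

J/I-1 ? ·: jj|Jj
J/I-2 ? ·: jj|Jj
J/II-1 un I-1×I-2: jj
J/II-2 aff ·: Jj|JJ
J/III-1 ? II-2×II-1: jj|Jj
⇒ J over [I-1,I-2,II-1,II-2,III-1]: 12 consistent
N/I-1 aff ·: Nn|NN
N/I-2 aff ·: Nn|NN
N/II-1 aff I-1×I-2: Nn|NN
N/II-2 aff ·: Nn|NN
N/III-1 ? II-2×II-1: nn|Nn|NN
⇒ N over [I-1,I-2,II-1,II-2,III-1]: 27 consistent

III-1 ∈ {Jj NN, Jj Nn, Jj nn, jj NN, jj Nn, jj nn}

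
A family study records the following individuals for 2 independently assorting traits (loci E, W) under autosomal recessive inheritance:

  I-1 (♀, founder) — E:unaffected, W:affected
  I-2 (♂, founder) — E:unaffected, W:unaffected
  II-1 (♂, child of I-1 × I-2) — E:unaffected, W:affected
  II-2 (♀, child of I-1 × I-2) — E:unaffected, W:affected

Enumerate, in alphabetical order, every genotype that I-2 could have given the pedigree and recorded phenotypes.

E/I-1 un ·: EE|Ee
E/I-2 un ·: EE|Ee
E/II-1 un I-1×I-2: EE|Ee
E/II-2 un I-1×I-2: EE|Ee
⇒ E over [I-1,I-2,II-1,II-2]: 13 consistent
W/I-1 aff ·: ww
W/I-2 un ·: Ww
W/II-1 aff I-1×I-2: ww
W/II-2 aff I-1×I-2: ww
⇒ W over [I-1,I-2,II-1,II-2]: 1 consistent

I-2 ∈ {EE Ww, Ee Ww}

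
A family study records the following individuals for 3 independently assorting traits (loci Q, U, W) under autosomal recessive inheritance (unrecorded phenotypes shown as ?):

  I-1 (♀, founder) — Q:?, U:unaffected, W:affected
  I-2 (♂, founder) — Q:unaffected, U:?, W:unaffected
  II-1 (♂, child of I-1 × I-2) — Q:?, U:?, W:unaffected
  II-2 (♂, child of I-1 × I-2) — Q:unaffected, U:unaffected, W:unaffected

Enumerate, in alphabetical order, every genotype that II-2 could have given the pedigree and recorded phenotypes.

Q/I-1 ? ·: QQ|Qq|qq
Q/I-2 un ·: QQ|Qq
Q/II-1 ? I-1×I-2: QQ|Qq|qq
Q/II-2 un I-1×I-2: QQ|Qq
⇒ Q over [I-1,I-2,II-1,II-2]: 18 consistent
U/I-1 un ·: UU|Uu
U/I-2 ? ·: UU|Uu|uu
U/II-1 ? I-1×I-2: UU|Uu|uu
U/II-2 un I-1×I-2: UU|Uu
⇒ U over [I-1,I-2,II-1,II-2]: 18 consistent
W/I-1 aff ·: ww
W/I-2 un ·: WW|Ww
W/II-1 un I-1×I-2: Ww
W/II-2 un I-1×I-2: Ww
⇒ W over [I-1,I-2,II-1,II-2]: 2 consistent

II-2 ∈ {QQ UU Ww, QQ Uu Ww, Qq UU Ww, Qq Uu Ww}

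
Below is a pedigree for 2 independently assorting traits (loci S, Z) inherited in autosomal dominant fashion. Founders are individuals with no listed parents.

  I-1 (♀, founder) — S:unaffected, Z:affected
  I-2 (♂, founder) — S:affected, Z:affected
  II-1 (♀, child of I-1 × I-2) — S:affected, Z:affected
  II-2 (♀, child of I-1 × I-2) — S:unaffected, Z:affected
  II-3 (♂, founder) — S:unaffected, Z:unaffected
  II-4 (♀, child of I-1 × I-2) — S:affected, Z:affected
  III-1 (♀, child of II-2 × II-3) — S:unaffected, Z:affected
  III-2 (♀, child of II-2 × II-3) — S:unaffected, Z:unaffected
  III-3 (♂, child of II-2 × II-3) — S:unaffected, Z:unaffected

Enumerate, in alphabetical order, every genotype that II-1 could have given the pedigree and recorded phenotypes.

II-1 ∈ {Ss ZZ, Ss Zz}

S/I-1 un ·: ss
S/I-2 aff ·: Ss
S/II-1 aff I-1×I-2: Ss
S/II-2 un I-1×I-2: ss
S/II-3 un ·: ss
S/II-4 aff I-1×I-2: Ss
S/III-1 un II-2×II-3: ss
S/III-2 un II-2×II-3: ss
S/III-3 un II-2×II-3: ss
⇒ S over [I-1,I-2,II-1,II-2,II-3,II-4,III-1,III-2,III-3]: 1 consistent
Z/I-1 aff ·: Zz|ZZ
Z/I-2 aff ·: Zz|ZZ
Z/II-1 aff I-1×I-2: Zz|ZZ
Z/II-2 aff I-1×I-2: Zz
Z/II-3 un ·: zz
Z/II-4 aff I-1×I-2: Zz|ZZ
Z/III-1 aff II-2×II-3: Zz
Z/III-2 un II-2×II-3: zz
Z/III-3 un II-2×II-3: zz
⇒ Z over [I-1,I-2,II-1,II-2,II-3,II-4,III-1,III-2,III-3]: 12 consistent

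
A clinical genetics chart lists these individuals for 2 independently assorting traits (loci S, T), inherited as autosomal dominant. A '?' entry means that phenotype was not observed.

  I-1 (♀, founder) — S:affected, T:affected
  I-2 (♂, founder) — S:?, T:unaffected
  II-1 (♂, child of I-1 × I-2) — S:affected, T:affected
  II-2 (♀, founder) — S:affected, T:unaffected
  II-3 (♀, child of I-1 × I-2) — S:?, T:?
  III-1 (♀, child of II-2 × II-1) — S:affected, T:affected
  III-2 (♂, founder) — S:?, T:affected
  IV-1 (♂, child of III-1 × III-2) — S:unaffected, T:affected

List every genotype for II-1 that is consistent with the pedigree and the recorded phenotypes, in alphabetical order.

II-1 ∈ {SS Tt, Ss Tt}

S/I-1 aff ·: Ss|SS
S/I-2 ? ·: ss|Ss|SS
S/II-1 aff I-1×I-2: Ss|SS
S/II-2 aff ·: Ss|SS
S/II-3 ? I-1×I-2: ss|Ss|SS
S/III-1 aff II-2×II-1: Ss
S/III-2 ? ·: ss|Ss
S/IV-1 un III-1×III-2: ss
⇒ S over [I-1,I-2,II-1,II-2,II-3,III-1,III-2,IV-1]: 56 consistent
T/I-1 aff ·: Tt|TT
T/I-2 un ·: tt
T/II-1 aff I-1×I-2: Tt
T/II-2 un ·: tt
T/II-3 ? I-1×I-2: tt|Tt
T/III-1 aff II-2×II-1: Tt
T/III-2 aff ·: Tt|TT
T/IV-1 aff III-1×III-2: Tt|TT
⇒ T over [I-1,I-2,II-1,II-2,II-3,III-1,III-2,IV-1]: 12 consistent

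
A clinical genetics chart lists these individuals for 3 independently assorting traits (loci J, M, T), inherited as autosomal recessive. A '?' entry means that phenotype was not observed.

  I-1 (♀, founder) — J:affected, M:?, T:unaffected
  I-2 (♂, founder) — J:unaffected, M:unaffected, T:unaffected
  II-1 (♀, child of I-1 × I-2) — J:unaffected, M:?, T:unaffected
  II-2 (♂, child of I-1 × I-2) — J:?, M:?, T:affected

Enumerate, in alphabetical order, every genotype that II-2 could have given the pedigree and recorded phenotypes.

J/I-1 aff ·: jj
J/I-2 un ·: JJ|Jj
J/II-1 un I-1×I-2: Jj
J/II-2 ? I-1×I-2: Jj|jj
⇒ J over [I-1,I-2,II-1,II-2]: 3 consistent
M/I-1 ? ·: MM|Mm|mm
M/I-2 un ·: MM|Mm
M/II-1 ? I-1×I-2: MM|Mm|mm
M/II-2 ? I-1×I-2: MM|Mm|mm
⇒ M over [I-1,I-2,II-1,II-2]: 23 consistent
T/I-1 un ·: Tt
T/I-2 un ·: Tt
T/II-1 un I-1×I-2: TT|Tt
T/II-2 aff I-1×I-2: tt
⇒ T over [I-1,I-2,II-1,II-2]: 2 consistent

II-2 ∈ {Jj MM tt, Jj Mm tt, Jj mm tt, jj MM tt, jj Mm tt, jj mm tt}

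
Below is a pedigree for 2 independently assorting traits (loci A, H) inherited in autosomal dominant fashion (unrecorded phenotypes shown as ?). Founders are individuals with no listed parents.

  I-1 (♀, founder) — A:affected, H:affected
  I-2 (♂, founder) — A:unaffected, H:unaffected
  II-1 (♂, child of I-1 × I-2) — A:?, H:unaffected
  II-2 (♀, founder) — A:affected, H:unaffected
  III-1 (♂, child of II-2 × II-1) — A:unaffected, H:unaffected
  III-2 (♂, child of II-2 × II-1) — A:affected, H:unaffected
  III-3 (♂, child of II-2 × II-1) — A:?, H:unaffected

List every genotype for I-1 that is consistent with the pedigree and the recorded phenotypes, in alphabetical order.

I-1 ∈ {AA Hh, Aa Hh}

A/I-1 aff ·: Aa|AA
A/I-2 un ·: aa
A/II-1 ? I-1×I-2: aa|Aa
A/II-2 aff ·: Aa
A/III-1 un II-2×II-1: aa
A/III-2 aff II-2×II-1: Aa|AA
A/III-3 ? II-2×II-1: aa|Aa|AA
⇒ A over [I-1,I-2,II-1,II-2,III-1,III-2,III-3]: 14 consistent
H/I-1 aff ·: Hh
H/I-2 un ·: hh
H/II-1 un I-1×I-2: hh
H/II-2 un ·: hh
H/III-1 un II-2×II-1: hh
H/III-2 un II-2×II-1: hh
H/III-3 un II-2×II-1: hh
⇒ H over [I-1,I-2,II-1,II-2,III-1,III-2,III-3]: 1 consistent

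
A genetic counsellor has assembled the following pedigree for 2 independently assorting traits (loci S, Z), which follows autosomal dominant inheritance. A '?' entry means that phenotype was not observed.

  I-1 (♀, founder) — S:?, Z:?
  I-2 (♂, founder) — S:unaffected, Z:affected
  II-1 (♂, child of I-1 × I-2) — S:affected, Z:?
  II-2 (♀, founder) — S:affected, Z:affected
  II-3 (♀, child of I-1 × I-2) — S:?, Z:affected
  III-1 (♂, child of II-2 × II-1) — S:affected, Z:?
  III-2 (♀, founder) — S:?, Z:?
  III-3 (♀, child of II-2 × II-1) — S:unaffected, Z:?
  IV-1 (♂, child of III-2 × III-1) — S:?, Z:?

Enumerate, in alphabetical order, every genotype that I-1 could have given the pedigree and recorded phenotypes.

I-1 ∈ {SS ZZ, SS Zz, SS zz, Ss ZZ, Ss Zz, Ss zz}

S/I-1 ? ·: Ss|SS
S/I-2 un ·: ss
S/II-1 aff I-1×I-2: Ss
S/II-2 aff ·: Ss
S/II-3 ? I-1×I-2: ss|Ss
S/III-1 aff II-2×II-1: Ss|SS
S/III-2 ? ·: ss|Ss|SS
S/III-3 un II-2×II-1: ss
S/IV-1 ? III-2×III-1: ss|Ss|SS
⇒ S over [I-1,I-2,II-1,II-2,II-3,III-1,III-2,III-3,IV-1]: 33 consistent
Z/I-1 ? ·: zz|Zz|ZZ
Z/I-2 aff ·: Zz|ZZ
Z/II-1 ? I-1×I-2: zz|Zz|ZZ
Z/II-2 aff ·: Zz|ZZ
Z/II-3 aff I-1×I-2: Zz|ZZ
Z/III-1 ? II-2×II-1: zz|Zz|ZZ
Z/III-2 ? ·: zz|Zz|ZZ
Z/III-3 ? II-2×II-1: zz|Zz|ZZ
Z/IV-1 ? III-2×III-1: zz|Zz|ZZ
⇒ Z over [I-1,I-2,II-1,II-2,II-3,III-1,III-2,III-3,IV-1]: 805 consistent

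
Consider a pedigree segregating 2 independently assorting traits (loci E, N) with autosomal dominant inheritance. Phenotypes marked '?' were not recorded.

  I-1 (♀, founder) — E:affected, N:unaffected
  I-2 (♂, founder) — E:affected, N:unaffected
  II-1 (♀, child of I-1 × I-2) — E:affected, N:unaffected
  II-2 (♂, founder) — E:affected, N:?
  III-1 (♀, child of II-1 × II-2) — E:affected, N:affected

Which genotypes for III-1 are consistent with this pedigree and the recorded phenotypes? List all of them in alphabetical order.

E/I-1 aff ·: Ee|EE
E/I-2 aff ·: Ee|EE
E/II-1 aff I-1×I-2: Ee|EE
E/II-2 aff ·: Ee|EE
E/III-1 aff II-1×II-2: Ee|EE
⇒ E over [I-1,I-2,II-1,II-2,III-1]: 24 consistent
N/I-1 un ·: nn
N/I-2 un ·: nn
N/II-1 un I-1×I-2: nn
N/II-2 ? ·: Nn|NN
N/III-1 aff II-1×II-2: Nn
⇒ N over [I-1,I-2,II-1,II-2,III-1]: 2 consistent

III-1 ∈ {EE Nn, Ee Nn}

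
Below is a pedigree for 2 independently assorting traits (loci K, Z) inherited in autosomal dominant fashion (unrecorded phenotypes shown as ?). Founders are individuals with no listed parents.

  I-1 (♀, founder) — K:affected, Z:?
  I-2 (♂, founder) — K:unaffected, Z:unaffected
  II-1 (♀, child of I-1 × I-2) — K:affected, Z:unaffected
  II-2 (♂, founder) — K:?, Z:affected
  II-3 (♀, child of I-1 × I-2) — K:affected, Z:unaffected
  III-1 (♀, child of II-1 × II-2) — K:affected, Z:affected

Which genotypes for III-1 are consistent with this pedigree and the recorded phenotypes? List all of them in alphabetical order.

III-1 ∈ {KK Zz, Kk Zz}

K/I-1 aff ·: Kk|KK
K/I-2 un ·: kk
K/II-1 aff I-1×I-2: Kk
K/II-2 ? ·: kk|Kk|KK
K/II-3 aff I-1×I-2: Kk
K/III-1 aff II-1×II-2: Kk|KK
⇒ K over [I-1,I-2,II-1,II-2,II-3,III-1]: 10 consistent
Z/I-1 ? ·: zz|Zz
Z/I-2 un ·: zz
Z/II-1 un I-1×I-2: zz
Z/II-2 aff ·: Zz|ZZ
Z/II-3 un I-1×I-2: zz
Z/III-1 aff II-1×II-2: Zz
⇒ Z over [I-1,I-2,II-1,II-2,II-3,III-1]: 4 consistent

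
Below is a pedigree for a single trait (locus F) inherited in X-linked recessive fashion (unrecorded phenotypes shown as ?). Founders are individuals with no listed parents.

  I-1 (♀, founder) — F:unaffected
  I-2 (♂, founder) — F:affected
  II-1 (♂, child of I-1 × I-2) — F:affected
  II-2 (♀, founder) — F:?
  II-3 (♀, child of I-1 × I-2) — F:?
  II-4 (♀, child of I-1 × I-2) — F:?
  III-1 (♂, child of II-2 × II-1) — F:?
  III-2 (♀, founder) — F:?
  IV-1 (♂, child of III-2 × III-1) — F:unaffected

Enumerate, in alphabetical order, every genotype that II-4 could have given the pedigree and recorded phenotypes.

F/I-1 un ·: X^FX^f
F/I-2 aff ·: X^fY
F/II-1 aff I-1×I-2: X^fY
F/II-2 ? ·: X^FX^F|X^FX^f|X^fX^f
F/II-3 ? I-1×I-2: X^FX^f|X^fX^f
F/II-4 ? I-1×I-2: X^FX^f|X^fX^f
F/III-1 ? II-2×II-1: X^FY|X^fY
F/III-2 ? ·: X^FX^F|X^FX^f
F/IV-1 un III-2×III-1: X^FY
⇒ F over [I-1,I-2,II-1,II-2,II-3,II-4,III-1,III-2,IV-1]: 32 consistent

II-4 ∈ {X^FX^f, X^fX^f}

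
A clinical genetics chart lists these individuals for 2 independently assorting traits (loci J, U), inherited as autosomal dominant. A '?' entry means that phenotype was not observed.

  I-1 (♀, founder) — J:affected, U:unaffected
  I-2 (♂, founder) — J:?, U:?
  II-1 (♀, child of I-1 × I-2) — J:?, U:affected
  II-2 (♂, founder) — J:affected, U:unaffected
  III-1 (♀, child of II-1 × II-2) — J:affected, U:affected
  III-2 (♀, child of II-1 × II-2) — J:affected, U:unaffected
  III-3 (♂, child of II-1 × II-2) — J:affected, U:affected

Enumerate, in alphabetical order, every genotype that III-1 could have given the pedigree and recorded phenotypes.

J/I-1 aff ·: Jj|JJ
J/I-2 ? ·: jj|Jj|JJ
J/II-1 ? I-1×I-2: jj|Jj|JJ
J/II-2 aff ·: Jj|JJ
J/III-1 aff II-1×II-2: Jj|JJ
J/III-2 aff II-1×II-2: Jj|JJ
J/III-3 aff II-1×II-2: Jj|JJ
⇒ J over [I-1,I-2,II-1,II-2,III-1,III-2,III-3]: 120 consistent
U/I-1 un ·: uu
U/I-2 ? ·: Uu|UU
U/II-1 aff I-1×I-2: Uu
U/II-2 un ·: uu
U/III-1 aff II-1×II-2: Uu
U/III-2 un II-1×II-2: uu
U/III-3 aff II-1×II-2: Uu
⇒ U over [I-1,I-2,II-1,II-2,III-1,III-2,III-3]: 2 consistent

III-1 ∈ {JJ Uu, Jj Uu}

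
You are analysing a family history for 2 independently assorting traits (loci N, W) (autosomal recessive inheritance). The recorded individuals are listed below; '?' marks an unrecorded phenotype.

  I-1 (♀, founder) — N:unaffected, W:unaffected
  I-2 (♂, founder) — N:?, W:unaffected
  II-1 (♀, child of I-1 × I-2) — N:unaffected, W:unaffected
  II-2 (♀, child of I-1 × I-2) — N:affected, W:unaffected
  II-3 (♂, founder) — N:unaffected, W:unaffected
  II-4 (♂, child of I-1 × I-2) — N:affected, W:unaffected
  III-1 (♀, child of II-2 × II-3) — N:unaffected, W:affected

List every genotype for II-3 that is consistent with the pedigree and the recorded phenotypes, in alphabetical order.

N/I-1 un ·: Nn
N/I-2 ? ·: Nn|nn
N/II-1 un I-1×I-2: NN|Nn
N/II-2 aff I-1×I-2: nn
N/II-3 un ·: NN|Nn
N/II-4 aff I-1×I-2: nn
N/III-1 un II-2×II-3: Nn
⇒ N over [I-1,I-2,II-1,II-2,II-3,II-4,III-1]: 6 consistent
W/I-1 un ·: WW|Ww
W/I-2 un ·: WW|Ww
W/II-1 un I-1×I-2: WW|Ww
W/II-2 un I-1×I-2: Ww
W/II-3 un ·: Ww
W/II-4 un I-1×I-2: WW|Ww
W/III-1 aff II-2×II-3: ww
⇒ W over [I-1,I-2,II-1,II-2,II-3,II-4,III-1]: 12 consistent

II-3 ∈ {NN Ww, Nn Ww}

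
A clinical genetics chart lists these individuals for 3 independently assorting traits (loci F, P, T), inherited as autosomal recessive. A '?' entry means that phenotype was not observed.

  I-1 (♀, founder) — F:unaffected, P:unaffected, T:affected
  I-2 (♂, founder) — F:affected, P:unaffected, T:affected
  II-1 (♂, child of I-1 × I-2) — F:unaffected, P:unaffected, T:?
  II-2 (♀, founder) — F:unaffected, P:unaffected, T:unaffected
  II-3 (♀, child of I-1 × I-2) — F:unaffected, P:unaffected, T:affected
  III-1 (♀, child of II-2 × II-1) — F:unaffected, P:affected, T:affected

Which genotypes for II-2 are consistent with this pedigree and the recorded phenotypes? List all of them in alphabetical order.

II-2 ∈ {FF Pp Tt, Ff Pp Tt}

F/I-1 un ·: FF|Ff
F/I-2 aff ·: ff
F/II-1 un I-1×I-2: Ff
F/II-2 un ·: FF|Ff
F/II-3 un I-1×I-2: Ff
F/III-1 un II-2×II-1: FF|Ff
⇒ F over [I-1,I-2,II-1,II-2,II-3,III-1]: 8 consistent
P/I-1 un ·: PP|Pp
P/I-2 un ·: PP|Pp
P/II-1 un I-1×I-2: Pp
P/II-2 un ·: Pp
P/II-3 un I-1×I-2: PP|Pp
P/III-1 aff II-2×II-1: pp
⇒ P over [I-1,I-2,II-1,II-2,II-3,III-1]: 6 consistent
T/I-1 aff ·: tt
T/I-2 aff ·: tt
T/II-1 ? I-1×I-2: tt
T/II-2 un ·: Tt
T/II-3 aff I-1×I-2: tt
T/III-1 aff II-2×II-1: tt
⇒ T over [I-1,I-2,II-1,II-2,II-3,III-1]: 1 consistent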